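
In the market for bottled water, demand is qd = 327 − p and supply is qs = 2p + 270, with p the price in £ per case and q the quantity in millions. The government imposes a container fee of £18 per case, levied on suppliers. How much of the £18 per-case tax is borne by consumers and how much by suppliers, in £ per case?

Consumers bear £12 per case; suppliers bear £6 per case.

Without the tax, 327 − p = 2p + 270 gives 3p = 57, so p* = £19 and q* = 308.
With the tax collected from suppliers, supply shifts: qs = 2(p − 18) + 270.
New equilibrium: consumers pay £31, suppliers receive £13, q = 296. (Wedge: pb − ps = 18.)
Burden on consumers: £12; on suppliers: £6. (They sum to £18.)
The less price-elastic side of the market bears the larger share of a per-unit tax.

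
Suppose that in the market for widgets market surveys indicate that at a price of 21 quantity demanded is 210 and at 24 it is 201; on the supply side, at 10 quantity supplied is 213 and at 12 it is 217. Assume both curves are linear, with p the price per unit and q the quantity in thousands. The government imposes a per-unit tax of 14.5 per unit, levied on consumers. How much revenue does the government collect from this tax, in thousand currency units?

Demand slope: (201 − 210)/(24 − 21) = -3, so qd = 273 − 3p.
Supply slope: (217 − 213)/(12 − 10) = 2, so qs = 2p + 193.
Before the tax: set 273 − 3p = 2p + 193 → p* = 16, q* = 225.
With the tax collected from consumers, demand (in seller-price terms) shifts: qd = 273 − 3(p + 14.5).
Solving gives q = 207.6 with consumers paying 21.8 and producers receiving 7.3 (the 14.5 wedge).
Revenue = t · Q = 14.5 · 207.6 = 3010.2.

Tax revenue = 3010.2 thousand.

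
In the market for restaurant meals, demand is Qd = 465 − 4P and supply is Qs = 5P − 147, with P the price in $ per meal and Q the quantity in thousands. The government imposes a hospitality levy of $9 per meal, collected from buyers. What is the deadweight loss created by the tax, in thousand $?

Deadweight loss = $90 thousand.

Without the tax, 465 − 4P = 5P − 147 gives 9P = 612, so P* = $68 and Q* = 193.
With the tax collected from buyers, demand (in seller-price terms) shifts: Qd = 465 − 4(P + 9).
New equilibrium: buyers pay $73, sellers receive $64, Q = 173. (Wedge: Pb − Ps = 9.)
Quantity falls by |ΔQ| = |193 − 173| = 20.
DWL = ½ · t · |ΔQ| = ½ · 9 · 20 = $90.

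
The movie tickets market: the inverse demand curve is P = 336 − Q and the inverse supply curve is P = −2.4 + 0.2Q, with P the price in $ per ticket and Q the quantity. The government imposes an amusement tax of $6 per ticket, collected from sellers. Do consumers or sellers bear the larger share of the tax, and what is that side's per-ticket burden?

Consumers bear the larger share: $5 per ticket.

Inverting to Q(P) form: Qd = 336 − P; Qs = 5P + 12.
Before the tax: set 336 − P = 5P + 12 → P* = $54, Q* = 282.
With the tax collected from sellers, supply shifts: Qs = 5(P − 6) + 12.
New equilibrium: consumers pay $59, sellers receive $53, Q = 277. (Wedge: Pb − Ps = 6.)
Per-ticket burden: consumers $5, sellers $1.
Consumers take the larger share because demand is less price-elastic here (demand slope 1 vs supply slope 5).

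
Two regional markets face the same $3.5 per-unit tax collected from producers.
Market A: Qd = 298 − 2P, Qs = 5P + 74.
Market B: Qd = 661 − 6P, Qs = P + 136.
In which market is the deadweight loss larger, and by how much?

Market A, by $3.5.

Market A: pre-tax P* = $32, Q* = 234; post-tax Q = 229; deadweight loss = $8.75.
Market B: pre-tax P* = $75, Q* = 211; post-tax Q = 208; deadweight loss = $5.25.
Difference: $8.75 vs $5.25 → market A is larger by $3.5.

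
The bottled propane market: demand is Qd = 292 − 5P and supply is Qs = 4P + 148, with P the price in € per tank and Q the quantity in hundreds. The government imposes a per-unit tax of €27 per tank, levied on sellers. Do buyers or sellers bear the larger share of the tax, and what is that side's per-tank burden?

Sellers bear the larger share: €15 per tank.

Without the tax, 292 − 5P = 4P + 148 gives 9P = 144, so P* = €16 and Q* = 212.
With the tax collected from sellers, supply shifts: Qs = 4(P − 27) + 148.
New equilibrium: buyers pay €28, sellers receive €1, Q = 152. (Wedge: Pb − Ps = 27.)
Per-tank burden: buyers €12, sellers €15.
Sellers take the larger share because supply is less price-elastic here (demand slope 5 vs supply slope 4).
The less price-elastic side of the market bears the larger share of a per-unit tax.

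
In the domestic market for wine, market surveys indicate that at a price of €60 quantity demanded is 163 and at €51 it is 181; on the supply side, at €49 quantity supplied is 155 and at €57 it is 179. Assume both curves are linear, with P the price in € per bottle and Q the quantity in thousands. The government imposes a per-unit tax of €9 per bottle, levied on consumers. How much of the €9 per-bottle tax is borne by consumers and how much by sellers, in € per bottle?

Demand slope: (181 − 163)/(51 − 60) = -2, so Qd = 283 − 2P.
Supply slope: (179 − 155)/(57 − 49) = 3, so Qs = 3P + 8.
Without the tax, 283 − 2P = 3P + 8 gives 5P = 275, so P* = €55 and Q* = 173.
With the tax collected from consumers, demand (in seller-price terms) shifts: Qd = 283 − 2(P + 9).
New equilibrium: consumers pay €60.4, sellers receive €51.4, Q = 162.2. (Wedge: Pb − Ps = 9.)
Burden on consumers: €5.4; on sellers: €3.6. (They sum to €9.)
The less price-elastic side of the market bears the larger share of a per-unit tax.

Consumers bear €5.4 per bottle; sellers bear €3.6 per bottle.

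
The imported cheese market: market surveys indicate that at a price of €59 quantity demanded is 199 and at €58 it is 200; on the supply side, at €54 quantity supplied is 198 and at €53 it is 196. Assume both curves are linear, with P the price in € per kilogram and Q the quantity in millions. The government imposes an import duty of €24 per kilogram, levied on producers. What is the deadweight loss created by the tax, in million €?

Demand slope: (200 − 199)/(58 − 59) = -1, so Qd = 258 − P.
Supply slope: (196 − 198)/(53 − 54) = 2, so Qs = 2P + 90.
Without the tax, 258 − P = 2P + 90 gives 3P = 168, so P* = €56 and Q* = 202.
With the tax collected from producers, supply shifts: Qs = 2(P − 24) + 90.
Solving gives Q = 186 with buyers paying €72 and producers receiving €48 (the €24 wedge).
Quantity falls by |ΔQ| = |202 − 186| = 16.
DWL = ½ · t · |ΔQ| = ½ · 24 · 16 = €192.

Deadweight loss = €192 million.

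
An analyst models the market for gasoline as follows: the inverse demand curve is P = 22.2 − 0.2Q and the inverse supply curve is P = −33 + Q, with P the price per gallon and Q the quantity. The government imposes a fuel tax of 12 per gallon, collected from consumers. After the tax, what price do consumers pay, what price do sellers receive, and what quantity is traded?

Inverting to Q(P) form: Qd = 111 − 5P; Qs = P + 33.
Without the tax, 111 − 5P = P + 33 gives 6P = 78, so P* = 13 and Q* = 46.
With the tax collected from consumers, demand (in seller-price terms) shifts: Qd = 111 − 5(P + 12).
New equilibrium: consumers pay 15, sellers receive 3, Q = 36. (Wedge: Pb − Ps = 12.)
The less price-elastic side of the market bears the larger share of a per-unit tax.

Consumers pay 15; sellers receive 3; quantity = 36.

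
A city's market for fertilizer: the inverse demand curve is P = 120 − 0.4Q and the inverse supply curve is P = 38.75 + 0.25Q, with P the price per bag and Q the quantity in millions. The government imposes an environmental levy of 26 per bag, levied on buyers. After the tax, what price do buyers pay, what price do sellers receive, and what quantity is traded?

Rewrite in direct form: Qd = 300 − 2.5P and Qs = 4P − 155.
Without the tax, 300 − 2.5P = 4P − 155 gives 6.5P = 455, so P* = 70 and Q* = 125.
With the tax collected from buyers, demand (in seller-price terms) shifts: Qd = 300 − 2.5(P + 26).
Solving gives Q = 85 with buyers paying 86 and sellers receiving 60 (the 26 wedge).

Buyers pay 86; sellers receive 60; quantity = 85.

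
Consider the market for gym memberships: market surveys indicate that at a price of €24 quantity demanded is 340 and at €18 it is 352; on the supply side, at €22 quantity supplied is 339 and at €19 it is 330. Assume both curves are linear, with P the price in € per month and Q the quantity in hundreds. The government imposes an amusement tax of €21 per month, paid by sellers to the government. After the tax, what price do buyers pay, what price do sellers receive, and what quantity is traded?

Buyers pay €35.6; sellers receive €14.6; quantity = 316.8.

Demand slope: (352 − 340)/(18 − 24) = -2, so Qd = 388 − 2P.
Supply slope: (330 − 339)/(19 − 22) = 3, so Qs = 3P + 273.
Before the tax: set 388 − 2P = 3P + 273 → P* = €23, Q* = 342.
With the tax collected from sellers, supply shifts: Qs = 3(P − 21) + 273.
New equilibrium: buyers pay €35.6, sellers receive €14.6, Q = 316.8. (Wedge: Pb − Ps = 21.)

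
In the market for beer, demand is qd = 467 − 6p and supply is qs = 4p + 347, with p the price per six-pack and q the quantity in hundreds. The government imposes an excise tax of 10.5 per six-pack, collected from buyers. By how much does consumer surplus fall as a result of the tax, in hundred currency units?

Consumer surplus falls by 1606.08 hundred.

Before the tax: set 467 − 6p = 4p + 347 → p* = 12, q* = 395.
With the tax collected from buyers, demand (in seller-price terms) shifts: qd = 467 − 6(p + 10.5).
Solving gives q = 369.8 with buyers paying 16.2 and producers receiving 5.7 (the 10.5 wedge).
ΔCS is the trapezoid between Q = 369.8 and Q = 395 of height 4.2: ½ · (395 + 369.8) · 4.2 = 1606.08.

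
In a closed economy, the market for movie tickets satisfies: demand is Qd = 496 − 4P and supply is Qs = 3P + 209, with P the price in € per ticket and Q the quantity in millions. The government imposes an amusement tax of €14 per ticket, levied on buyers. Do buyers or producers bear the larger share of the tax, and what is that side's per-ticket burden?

Producers bear the larger share: €8 per ticket.

Before the tax: set 496 − 4P = 3P + 209 → P* = €41, Q* = 332.
With the tax collected from buyers, demand (in seller-price terms) shifts: Qd = 496 − 4(P + 14).
New equilibrium: buyers pay €47, producers receive €33, Q = 308. (Wedge: Pb − Ps = 14.)
Per-ticket burden: buyers €6, producers €8.
Producers take the larger share because supply is less price-elastic here (demand slope 4 vs supply slope 3).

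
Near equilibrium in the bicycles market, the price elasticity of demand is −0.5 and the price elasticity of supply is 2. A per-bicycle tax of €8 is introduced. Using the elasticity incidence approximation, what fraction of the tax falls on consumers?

Incidence ratio: consumers' share ≈ εs / (εs + |εd|) = 2 / (2 + 0.5) = 0.8.
Supply is the more elastic side, so consumers bear the larger share.

Consumers' share ≈ 0.8.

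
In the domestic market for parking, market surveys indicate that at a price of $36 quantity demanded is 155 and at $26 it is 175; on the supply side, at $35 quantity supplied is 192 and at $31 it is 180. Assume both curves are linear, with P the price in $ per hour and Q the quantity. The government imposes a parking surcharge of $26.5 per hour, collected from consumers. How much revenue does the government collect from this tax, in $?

Tax revenue = $3688.8.

Demand slope: (175 − 155)/(26 − 36) = -2, so Qd = 227 − 2P.
Supply slope: (180 − 192)/(31 − 35) = 3, so Qs = 3P + 87.
Without the tax, 227 − 2P = 3P + 87 gives 5P = 140, so P* = $28 and Q* = 171.
With the tax collected from consumers, demand (in seller-price terms) shifts: Qd = 227 − 2(P + 26.5).
Solving gives Q = 139.2 with consumers paying $43.9 and suppliers receiving $17.4 (the $26.5 wedge).
Revenue = t · Q = 26.5 · 139.2 = $3688.8.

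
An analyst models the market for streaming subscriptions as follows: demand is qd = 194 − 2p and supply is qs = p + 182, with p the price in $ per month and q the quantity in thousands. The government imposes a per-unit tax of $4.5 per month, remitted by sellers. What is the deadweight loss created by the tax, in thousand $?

Without the tax, 194 − 2p = p + 182 gives 3p = 12, so p* = $4 and q* = 186.
With the tax collected from sellers, supply shifts: qs = (p − 4.5) + 182.
Solving gives q = 183 with consumers paying $5.5 and sellers receiving $1 (the $4.5 wedge).
Quantity falls by |ΔQ| = |186 − 183| = 3.
DWL = ½ · t · |ΔQ| = ½ · 4.5 · 3 = $6.75.

Deadweight loss = $6.75 thousand.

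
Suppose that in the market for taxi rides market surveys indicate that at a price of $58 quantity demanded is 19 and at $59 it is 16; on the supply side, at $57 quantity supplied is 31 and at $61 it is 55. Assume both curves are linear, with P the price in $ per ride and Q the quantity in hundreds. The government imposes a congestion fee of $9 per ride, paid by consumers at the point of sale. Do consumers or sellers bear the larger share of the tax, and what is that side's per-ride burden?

Demand slope: (16 − 19)/(59 − 58) = -3, so Qd = 193 − 3P.
Supply slope: (55 − 31)/(61 − 57) = 6, so Qs = 6P − 311.
Before the tax: set 193 − 3P = 6P − 311 → P* = $56, Q* = 25.
With the tax collected from consumers, demand (in seller-price terms) shifts: Qd = 193 − 3(P + 9).
Solving gives Q = 7 with consumers paying $62 and sellers receiving $53 (the $9 wedge).
Per-ride burden: consumers $6, sellers $3.
Consumers take the larger share because demand is less price-elastic here (demand slope 3 vs supply slope 6).

Consumers bear the larger share: $6 per ride.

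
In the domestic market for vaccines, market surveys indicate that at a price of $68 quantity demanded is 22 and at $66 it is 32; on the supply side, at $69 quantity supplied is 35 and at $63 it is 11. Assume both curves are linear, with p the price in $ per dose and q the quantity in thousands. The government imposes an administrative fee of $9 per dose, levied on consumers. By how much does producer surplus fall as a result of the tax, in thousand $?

Demand slope: (32 − 22)/(66 − 68) = -5, so qd = 362 − 5p.
Supply slope: (11 − 35)/(63 − 69) = 4, so qs = 4p − 241.
Before the tax: set 362 − 5p = 4p − 241 → p* = $67, q* = 27.
With the tax collected from consumers, demand (in seller-price terms) shifts: qd = 362 − 5(p + 9).
Solving gives q = 7 with consumers paying $71 and sellers receiving $62 (the $9 wedge).
ΔPS is the trapezoid between Q = 7 and Q = 27 of height $5: ½ · (27 + 7) · 5 = $85.

Producer surplus falls by $85 thousand.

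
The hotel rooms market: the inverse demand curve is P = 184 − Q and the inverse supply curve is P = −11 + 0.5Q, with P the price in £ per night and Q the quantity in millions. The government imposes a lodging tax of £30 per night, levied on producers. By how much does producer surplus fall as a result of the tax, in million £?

Producer surplus falls by £1200 million.

Rewrite in direct form: Qd = 184 − P and Qs = 2P + 22.
Before the tax: set 184 − P = 2P + 22 → P* = £54, Q* = 130.
With the tax collected from producers, supply shifts: Qs = 2(P − 30) + 22.
New equilibrium: consumers pay £74, producers receive £44, Q = 110. (Wedge: Pb − Ps = 30.)
ΔPS is the trapezoid between Q = 110 and Q = 130 of height £10: ½ · (130 + 110) · 10 = £1200.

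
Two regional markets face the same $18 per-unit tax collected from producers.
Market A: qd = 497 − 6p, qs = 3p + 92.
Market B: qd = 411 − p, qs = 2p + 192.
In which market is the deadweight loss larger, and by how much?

Market A, by $216.

Market A: pre-tax p* = $45, q* = 227; post-tax q = 191; deadweight loss = $324.
Market B: pre-tax p* = $73, q* = 338; post-tax q = 326; deadweight loss = $108.
Difference: $324 vs $108 → market A is larger by $216.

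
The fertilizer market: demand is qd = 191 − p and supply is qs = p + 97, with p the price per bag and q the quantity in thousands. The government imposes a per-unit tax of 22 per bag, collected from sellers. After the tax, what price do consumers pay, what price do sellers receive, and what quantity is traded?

Consumers pay 58; sellers receive 36; quantity = 133.

Without the tax, 191 − p = p + 97 gives 2p = 94, so p* = 47 and q* = 144.
With the tax collected from sellers, supply shifts: qs = (p − 22) + 97.
Solving gives q = 133 with consumers paying 58 and sellers receiving 36 (the 22 wedge).
The less price-elastic side of the market bears the larger share of a per-unit tax.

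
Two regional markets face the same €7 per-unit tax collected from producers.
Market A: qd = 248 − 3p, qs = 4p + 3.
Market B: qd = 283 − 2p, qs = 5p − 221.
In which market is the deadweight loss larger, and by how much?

Market A, by €7.

Market A: pre-tax p* = €35, q* = 143; post-tax q = 131; deadweight loss = €42.
Market B: pre-tax p* = €72, q* = 139; post-tax q = 129; deadweight loss = €35.
Difference: €42 vs €35 → market A is larger by €7.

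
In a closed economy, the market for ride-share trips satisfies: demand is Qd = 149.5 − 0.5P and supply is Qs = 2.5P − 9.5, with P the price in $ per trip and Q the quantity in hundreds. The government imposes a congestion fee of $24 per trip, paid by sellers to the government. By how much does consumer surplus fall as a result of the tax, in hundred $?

Consumer surplus falls by $2360 hundred.

Without the tax, 149.5 − 0.5P = 2.5P − 9.5 gives 3P = 159, so P* = $53 and Q* = 123.
With the tax collected from sellers, supply shifts: Qs = 2.5(P − 24) − 9.5.
Solving gives Q = 113 with buyers paying $73 and sellers receiving $49 (the $24 wedge).
ΔCS is the trapezoid between Q = 113 and Q = 123 of height $20: ½ · (123 + 113) · 20 = $2360.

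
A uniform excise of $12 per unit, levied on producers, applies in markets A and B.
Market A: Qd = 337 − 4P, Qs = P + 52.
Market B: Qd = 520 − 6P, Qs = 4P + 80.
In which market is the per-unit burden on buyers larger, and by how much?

Market B, by $2.4.

Market A: pre-tax P* = $57, Q* = 109; post-tax Q = 99.4; per-unit burden on buyers = $2.4.
Market B: pre-tax P* = $44, Q* = 256; post-tax Q = 227.2; per-unit burden on buyers = $4.8.
Difference: $2.4 vs $4.8 → market B is larger by $2.4.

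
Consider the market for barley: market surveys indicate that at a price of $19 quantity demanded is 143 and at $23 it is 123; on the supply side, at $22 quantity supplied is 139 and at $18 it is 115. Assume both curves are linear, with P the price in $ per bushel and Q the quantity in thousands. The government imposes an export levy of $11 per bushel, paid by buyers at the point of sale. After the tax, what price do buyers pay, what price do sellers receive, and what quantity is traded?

Buyers pay $27; sellers receive $16; quantity = 103.

Demand slope: (123 − 143)/(23 − 19) = -5, so Qd = 238 − 5P.
Supply slope: (115 − 139)/(18 − 22) = 6, so Qs = 6P + 7.
Before the tax: set 238 − 5P = 6P + 7 → P* = $21, Q* = 133.
With the tax collected from buyers, demand (in seller-price terms) shifts: Qd = 238 − 5(P + 11).
Solving gives Q = 103 with buyers paying $27 and sellers receiving $16 (the $11 wedge).
The less price-elastic side of the market bears the larger share of a per-unit tax.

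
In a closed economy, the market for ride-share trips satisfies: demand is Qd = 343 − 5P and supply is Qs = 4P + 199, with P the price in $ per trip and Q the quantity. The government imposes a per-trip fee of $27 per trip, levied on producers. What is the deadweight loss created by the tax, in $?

Deadweight loss = $810.

Before the tax: set 343 − 5P = 4P + 199 → P* = $16, Q* = 263.
With the tax collected from producers, supply shifts: Qs = 4(P − 27) + 199.
Solving gives Q = 203 with consumers paying $28 and producers receiving $1 (the $27 wedge).
Quantity falls by |ΔQ| = |263 − 203| = 60.
DWL = ½ · t · |ΔQ| = ½ · 27 · 60 = $810.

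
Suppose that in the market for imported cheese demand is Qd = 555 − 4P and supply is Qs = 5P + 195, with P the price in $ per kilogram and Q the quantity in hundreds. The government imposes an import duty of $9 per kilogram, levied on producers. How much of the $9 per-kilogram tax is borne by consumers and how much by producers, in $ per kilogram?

Consumers bear $5 per kilogram; producers bear $4 per kilogram.

Before the tax: set 555 − 4P = 5P + 195 → P* = $40, Q* = 395.
With the tax collected from producers, supply shifts: Qs = 5(P − 9) + 195.
Solving gives Q = 375 with consumers paying $45 and producers receiving $36 (the $9 wedge).
Burden on consumers: $5; on producers: $4. (They sum to $9.)
The less price-elastic side of the market bears the larger share of a per-unit tax.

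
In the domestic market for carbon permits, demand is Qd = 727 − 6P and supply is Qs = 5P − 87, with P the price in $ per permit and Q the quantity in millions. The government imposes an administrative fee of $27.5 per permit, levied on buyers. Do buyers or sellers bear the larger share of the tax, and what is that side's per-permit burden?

Before the tax: set 727 − 6P = 5P − 87 → P* = $74, Q* = 283.
With the tax collected from buyers, demand (in seller-price terms) shifts: Qd = 727 − 6(P + 27.5).
New equilibrium: buyers pay $86.5, sellers receive $59, Q = 208. (Wedge: Pb − Ps = 27.5.)
Per-permit burden: buyers $12.5, sellers $15.
Sellers take the larger share because supply is less price-elastic here (demand slope 6 vs supply slope 5).

Sellers bear the larger share: $15 per permit.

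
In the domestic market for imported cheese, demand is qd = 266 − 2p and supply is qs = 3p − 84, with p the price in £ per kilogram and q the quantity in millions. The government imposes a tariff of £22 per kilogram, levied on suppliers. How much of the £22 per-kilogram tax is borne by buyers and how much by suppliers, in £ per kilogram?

Before the tax: set 266 − 2p = 3p − 84 → p* = £70, q* = 126.
With the tax collected from suppliers, supply shifts: qs = 3(p − 22) − 84.
Solving gives q = 99.6 with buyers paying £83.2 and suppliers receiving £61.2 (the £22 wedge).
Burden on buyers: £13.2; on suppliers: £8.8. (They sum to £22.)
The less price-elastic side of the market bears the larger share of a per-unit tax.

Buyers bear £13.2 per kilogram; suppliers bear £8.8 per kilogram.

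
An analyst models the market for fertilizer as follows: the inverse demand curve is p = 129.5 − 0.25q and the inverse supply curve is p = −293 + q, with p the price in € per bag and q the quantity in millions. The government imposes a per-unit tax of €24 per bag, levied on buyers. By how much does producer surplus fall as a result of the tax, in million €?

Producer surplus falls by €6305.28 million.

Inverting to q(p) form: qd = 518 − 4p; qs = p + 293.
Before the tax: set 518 − 4p = p + 293 → p* = €45, q* = 338.
With the tax collected from buyers, demand (in seller-price terms) shifts: qd = 518 − 4(p + 24).
New equilibrium: buyers pay €49.8, suppliers receive €25.8, q = 318.8. (Wedge: pb − ps = 24.)
ΔPS is the trapezoid between Q = 318.8 and Q = 338 of height €19.2: ½ · (338 + 318.8) · 19.2 = €6305.28.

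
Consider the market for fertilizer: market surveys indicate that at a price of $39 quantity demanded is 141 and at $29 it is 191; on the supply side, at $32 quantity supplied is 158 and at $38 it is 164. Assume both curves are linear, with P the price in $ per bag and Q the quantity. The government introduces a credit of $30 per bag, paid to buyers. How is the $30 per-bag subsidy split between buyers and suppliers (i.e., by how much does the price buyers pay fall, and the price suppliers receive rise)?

Demand slope: (191 − 141)/(29 − 39) = -5, so Qd = 336 − 5P.
Supply slope: (164 − 158)/(38 − 32) = 1, so Qs = P + 126.
Before the subsidy: set 336 − 5P = P + 126 → P* = $35, Q* = 161.
With a per-unit subsidy paid to buyers, each effectively pays P − 30, so demand becomes Qd = 336 − 5(P − 30).
Solving gives Q = 186 with buyers paying $30 and suppliers receiving $60 (the $30 wedge).
Gain to buyers: $5; to suppliers: $25. (They sum to $30.)

Buyers gain $5 per bag; suppliers gain $25 per bag.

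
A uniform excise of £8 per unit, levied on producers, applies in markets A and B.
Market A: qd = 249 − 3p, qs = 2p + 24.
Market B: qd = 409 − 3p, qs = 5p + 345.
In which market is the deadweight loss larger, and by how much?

Market A: pre-tax p* = £45, q* = 114; post-tax q = 104.4; deadweight loss = £38.4.
Market B: pre-tax p* = £8, q* = 385; post-tax q = 370; deadweight loss = £60.
Difference: £38.4 vs £60 → market B is larger by £21.6.

Market B, by £21.6.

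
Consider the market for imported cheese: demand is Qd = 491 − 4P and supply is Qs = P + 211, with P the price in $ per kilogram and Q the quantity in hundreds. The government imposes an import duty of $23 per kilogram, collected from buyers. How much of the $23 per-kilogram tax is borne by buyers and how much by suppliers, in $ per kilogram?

Buyers bear $4.6 per kilogram; suppliers bear $18.4 per kilogram.

Before the tax: set 491 − 4P = P + 211 → P* = $56, Q* = 267.
With the tax collected from buyers, demand (in seller-price terms) shifts: Qd = 491 − 4(P + 23).
New equilibrium: buyers pay $60.6, suppliers receive $37.6, Q = 248.6. (Wedge: Pb − Ps = 23.)
Burden on buyers: $4.6; on suppliers: $18.4. (They sum to $23.)
The less price-elastic side of the market bears the larger share of a per-unit tax.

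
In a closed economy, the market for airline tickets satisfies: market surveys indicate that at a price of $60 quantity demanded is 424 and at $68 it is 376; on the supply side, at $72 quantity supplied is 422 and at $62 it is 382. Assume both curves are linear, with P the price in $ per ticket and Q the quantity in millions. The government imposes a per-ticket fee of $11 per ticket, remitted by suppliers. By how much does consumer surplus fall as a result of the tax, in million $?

Demand slope: (376 − 424)/(68 − 60) = -6, so Qd = 784 − 6P.
Supply slope: (382 − 422)/(62 − 72) = 4, so Qs = 4P + 134.
Without the tax, 784 − 6P = 4P + 134 gives 10P = 650, so P* = $65 and Q* = 394.
With the tax collected from suppliers, supply shifts: Qs = 4(P − 11) + 134.
New equilibrium: buyers pay $69.4, suppliers receive $58.4, Q = 367.6. (Wedge: Pb − Ps = 11.)
ΔCS is the trapezoid between Q = 367.6 and Q = 394 of height $4.4: ½ · (394 + 367.6) · 4.4 = $1675.52.

Consumer surplus falls by $1675.52 million.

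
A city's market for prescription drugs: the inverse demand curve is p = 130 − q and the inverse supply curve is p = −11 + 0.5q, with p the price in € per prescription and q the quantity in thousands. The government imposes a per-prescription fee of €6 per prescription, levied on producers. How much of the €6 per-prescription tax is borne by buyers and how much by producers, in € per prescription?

Rewrite in direct form: qd = 130 − p and qs = 2p + 22.
Without the tax, 130 − p = 2p + 22 gives 3p = 108, so p* = €36 and q* = 94.
With the tax collected from producers, supply shifts: qs = 2(p − 6) + 22.
New equilibrium: buyers pay €40, producers receive €34, q = 90. (Wedge: pb − ps = 6.)
Burden on buyers: €4; on producers: €2. (They sum to €6.)
The less price-elastic side of the market bears the larger share of a per-unit tax.

Buyers bear €4 per prescription; producers bear €2 per prescription.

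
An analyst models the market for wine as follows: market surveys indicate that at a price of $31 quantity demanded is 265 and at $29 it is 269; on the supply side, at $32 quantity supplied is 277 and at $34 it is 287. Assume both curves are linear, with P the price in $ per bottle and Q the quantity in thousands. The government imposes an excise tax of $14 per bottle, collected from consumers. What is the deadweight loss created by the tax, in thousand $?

Demand slope: (269 − 265)/(29 − 31) = -2, so Qd = 327 − 2P.
Supply slope: (287 − 277)/(34 − 32) = 5, so Qs = 5P + 117.
Before the tax: set 327 − 2P = 5P + 117 → P* = $30, Q* = 267.
With the tax collected from consumers, demand (in seller-price terms) shifts: Qd = 327 − 2(P + 14).
Solving gives Q = 247 with consumers paying $40 and sellers receiving $26 (the $14 wedge).
Quantity falls by |ΔQ| = |267 − 247| = 20.
DWL = ½ · t · |ΔQ| = ½ · 14 · 20 = $140.

Deadweight loss = $140 thousand.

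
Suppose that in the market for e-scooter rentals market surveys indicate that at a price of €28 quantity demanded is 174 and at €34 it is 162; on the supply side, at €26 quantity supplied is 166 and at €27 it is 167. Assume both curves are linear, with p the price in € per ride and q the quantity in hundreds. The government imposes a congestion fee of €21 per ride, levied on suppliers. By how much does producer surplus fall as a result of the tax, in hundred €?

Producer surplus falls by €2282 hundred.

Demand slope: (162 − 174)/(34 − 28) = -2, so qd = 230 − 2p.
Supply slope: (167 − 166)/(27 − 26) = 1, so qs = p + 140.
Without the tax, 230 − 2p = p + 140 gives 3p = 90, so p* = €30 and q* = 170.
With the tax collected from suppliers, supply shifts: qs = (p − 21) + 140.
New equilibrium: buyers pay €37, suppliers receive €16, q = 156. (Wedge: pb − ps = 21.)
ΔPS is the trapezoid between Q = 156 and Q = 170 of height €14: ½ · (170 + 156) · 14 = €2282.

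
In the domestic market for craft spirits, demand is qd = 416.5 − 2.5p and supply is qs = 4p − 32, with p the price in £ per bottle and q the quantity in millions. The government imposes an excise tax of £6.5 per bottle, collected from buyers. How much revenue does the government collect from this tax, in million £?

Without the tax, 416.5 − 2.5p = 4p − 32 gives 6.5p = 448.5, so p* = £69 and q* = 244.
With the tax collected from buyers, demand (in seller-price terms) shifts: qd = 416.5 − 2.5(p + 6.5).
New equilibrium: buyers pay £73, producers receive £66.5, q = 234. (Wedge: pb − ps = 6.5.)
Revenue = t · Q = 6.5 · 234 = £1521.

Tax revenue = £1521 million.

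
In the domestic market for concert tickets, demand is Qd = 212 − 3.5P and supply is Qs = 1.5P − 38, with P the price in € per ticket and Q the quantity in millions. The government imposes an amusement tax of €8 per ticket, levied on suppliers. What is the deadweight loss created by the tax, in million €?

Deadweight loss = €33.6 million.

Before the tax: set 212 − 3.5P = 1.5P − 38 → P* = €50, Q* = 37.
With the tax collected from suppliers, supply shifts: Qs = 1.5(P − 8) − 38.
Solving gives Q = 28.6 with consumers paying €52.4 and suppliers receiving €44.4 (the €8 wedge).
Quantity falls by |ΔQ| = |37 − 28.6| = 8.4.
DWL = ½ · t · |ΔQ| = ½ · 8 · 8.4 = €33.6.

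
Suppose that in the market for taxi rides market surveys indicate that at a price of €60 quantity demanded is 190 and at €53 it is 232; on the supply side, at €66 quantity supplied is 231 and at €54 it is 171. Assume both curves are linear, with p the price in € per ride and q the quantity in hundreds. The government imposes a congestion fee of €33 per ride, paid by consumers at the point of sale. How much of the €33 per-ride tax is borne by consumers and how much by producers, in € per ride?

Consumers bear €15 per ride; producers bear €18 per ride.

Demand slope: (232 − 190)/(53 − 60) = -6, so qd = 550 − 6p.
Supply slope: (171 − 231)/(54 − 66) = 5, so qs = 5p − 99.
Before the tax: set 550 − 6p = 5p − 99 → p* = €59, q* = 196.
With the tax collected from consumers, demand (in seller-price terms) shifts: qd = 550 − 6(p + 33).
New equilibrium: consumers pay €74, producers receive €41, q = 106. (Wedge: pb − ps = 33.)
Burden on consumers: €15; on producers: €18. (They sum to €33.)
The less price-elastic side of the market bears the larger share of a per-unit tax.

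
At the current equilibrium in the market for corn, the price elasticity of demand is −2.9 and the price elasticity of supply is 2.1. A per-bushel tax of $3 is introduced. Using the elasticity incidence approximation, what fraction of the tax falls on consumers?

Incidence ratio: consumers' share ≈ εs / (εs + |εd|) = 2.1 / (2.1 + 2.9) = 0.42.
Supply is the less elastic side, so consumers bear the smaller share.

Consumers' share ≈ 0.42.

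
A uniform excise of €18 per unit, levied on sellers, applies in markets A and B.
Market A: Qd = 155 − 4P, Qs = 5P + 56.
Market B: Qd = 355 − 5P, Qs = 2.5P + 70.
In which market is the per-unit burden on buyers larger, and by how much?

Market A, by €4.

Market A: pre-tax P* = €11, Q* = 111; post-tax Q = 71; per-unit burden on buyers = €10.
Market B: pre-tax P* = €38, Q* = 165; post-tax Q = 135; per-unit burden on buyers = €6.
Difference: €10 vs €6 → market A is larger by €4.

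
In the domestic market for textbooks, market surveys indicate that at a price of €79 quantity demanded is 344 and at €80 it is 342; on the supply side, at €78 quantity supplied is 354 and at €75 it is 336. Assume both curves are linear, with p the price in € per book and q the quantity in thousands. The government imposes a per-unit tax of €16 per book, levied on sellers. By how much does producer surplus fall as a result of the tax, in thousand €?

Producer surplus falls by €1344 thousand.

Demand slope: (342 − 344)/(80 − 79) = -2, so qd = 502 − 2p.
Supply slope: (336 − 354)/(75 − 78) = 6, so qs = 6p − 114.
Before the tax: set 502 − 2p = 6p − 114 → p* = €77, q* = 348.
With the tax collected from sellers, supply shifts: qs = 6(p − 16) − 114.
Solving gives q = 324 with consumers paying €89 and sellers receiving €73 (the €16 wedge).
ΔPS is the trapezoid between Q = 324 and Q = 348 of height €4: ½ · (348 + 324) · 4 = €1344.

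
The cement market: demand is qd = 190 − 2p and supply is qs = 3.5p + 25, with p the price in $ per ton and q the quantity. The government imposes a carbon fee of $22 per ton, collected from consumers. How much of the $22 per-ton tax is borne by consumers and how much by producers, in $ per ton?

Before the tax: set 190 − 2p = 3.5p + 25 → p* = $30, q* = 130.
With the tax collected from consumers, demand (in seller-price terms) shifts: qd = 190 − 2(p + 22).
Solving gives q = 102 with consumers paying $44 and producers receiving $22 (the $22 wedge).
Burden on consumers: $14; on producers: $8. (They sum to $22.)
The less price-elastic side of the market bears the larger share of a per-unit tax.

Consumers bear $14 per ton; producers bear $8 per ton.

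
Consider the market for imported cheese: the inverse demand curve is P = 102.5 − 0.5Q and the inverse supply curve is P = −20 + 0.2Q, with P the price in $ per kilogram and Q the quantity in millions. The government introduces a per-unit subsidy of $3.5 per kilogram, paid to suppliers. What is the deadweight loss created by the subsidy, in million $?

Deadweight loss = $8.75 million.

Rewrite in direct form: Qd = 205 − 2P and Qs = 5P + 100.
Without the subsidy, 205 − 2P = 5P + 100 gives 7P = 105, so P* = $15 and Q* = 175.
With a per-unit subsidy paid to suppliers, each receives P + 3.5 per unit sold, so supply becomes Qs = 5(P + 3.5) + 100.
Solving gives Q = 180 with consumers paying $12.5 and suppliers receiving $16 (the $3.5 wedge).
Quantity rises by |ΔQ| = |175 − 180| = 5.
DWL = ½ · t · |ΔQ| = ½ · 3.5 · 5 = $8.75.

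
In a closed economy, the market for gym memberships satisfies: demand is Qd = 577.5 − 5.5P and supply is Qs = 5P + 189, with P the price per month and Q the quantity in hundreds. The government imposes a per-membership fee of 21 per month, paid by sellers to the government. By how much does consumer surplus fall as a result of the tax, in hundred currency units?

Consumer surplus falls by 3465 hundred.

Without the tax, 577.5 − 5.5P = 5P + 189 gives 10.5P = 388.5, so P* = 37 and Q* = 374.
With the tax collected from sellers, supply shifts: Qs = 5(P − 21) + 189.
Solving gives Q = 319 with buyers paying 47 and sellers receiving 26 (the 21 wedge).
ΔCS is the trapezoid between Q = 319 and Q = 374 of height 10: ½ · (374 + 319) · 10 = 3465.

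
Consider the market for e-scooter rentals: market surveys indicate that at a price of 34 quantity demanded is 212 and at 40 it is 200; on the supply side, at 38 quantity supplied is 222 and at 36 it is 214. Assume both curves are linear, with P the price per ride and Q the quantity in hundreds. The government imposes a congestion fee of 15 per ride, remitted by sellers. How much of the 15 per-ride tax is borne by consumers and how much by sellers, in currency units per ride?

Consumers bear 10 per ride; sellers bear 5 per ride.

Demand slope: (200 − 212)/(40 − 34) = -2, so Qd = 280 − 2P.
Supply slope: (214 − 222)/(36 − 38) = 4, so Qs = 4P + 70.
Before the tax: set 280 − 2P = 4P + 70 → P* = 35, Q* = 210.
With the tax collected from sellers, supply shifts: Qs = 4(P − 15) + 70.
New equilibrium: consumers pay 45, sellers receive 30, Q = 190. (Wedge: Pb − Ps = 15.)
Burden on consumers: 10; on sellers: 5. (They sum to 15.)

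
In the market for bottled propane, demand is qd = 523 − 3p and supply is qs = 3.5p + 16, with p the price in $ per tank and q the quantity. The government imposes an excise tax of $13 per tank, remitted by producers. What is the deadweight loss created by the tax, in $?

Deadweight loss = $136.5.

Without the tax, 523 − 3p = 3.5p + 16 gives 6.5p = 507, so p* = $78 and q* = 289.
With the tax collected from producers, supply shifts: qs = 3.5(p − 13) + 16.
Solving gives q = 268 with buyers paying $85 and producers receiving $72 (the $13 wedge).
Quantity falls by |ΔQ| = |289 − 268| = 21.
DWL = ½ · t · |ΔQ| = ½ · 13 · 21 = $136.5.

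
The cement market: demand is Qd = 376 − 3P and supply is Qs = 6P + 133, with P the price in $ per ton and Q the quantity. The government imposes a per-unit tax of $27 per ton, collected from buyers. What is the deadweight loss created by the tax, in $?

Deadweight loss = $729.

Before the tax: set 376 − 3P = 6P + 133 → P* = $27, Q* = 295.
With the tax collected from buyers, demand (in seller-price terms) shifts: Qd = 376 − 3(P + 27).
Solving gives Q = 241 with buyers paying $45 and sellers receiving $18 (the $27 wedge).
Quantity falls by |ΔQ| = |295 − 241| = 54.
DWL = ½ · t · |ΔQ| = ½ · 27 · 54 = $729.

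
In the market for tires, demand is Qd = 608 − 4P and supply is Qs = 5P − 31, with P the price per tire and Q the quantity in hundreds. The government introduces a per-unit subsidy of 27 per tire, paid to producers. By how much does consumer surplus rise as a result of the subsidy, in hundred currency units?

Consumer surplus rises by 5310 hundred.

Before the subsidy: set 608 − 4P = 5P − 31 → P* = 71, Q* = 324.
With a per-unit subsidy paid to producers, each receives P + 27 per unit sold, so supply becomes Qs = 5(P + 27) − 31.
New equilibrium: buyers pay 56, producers receive 83, Q = 384. (Wedge: Pb − Ps = −27.)
ΔCS is the trapezoid between Q = 384 and Q = 324 of height 15: ½ · (324 + 384) · 15 = 5310.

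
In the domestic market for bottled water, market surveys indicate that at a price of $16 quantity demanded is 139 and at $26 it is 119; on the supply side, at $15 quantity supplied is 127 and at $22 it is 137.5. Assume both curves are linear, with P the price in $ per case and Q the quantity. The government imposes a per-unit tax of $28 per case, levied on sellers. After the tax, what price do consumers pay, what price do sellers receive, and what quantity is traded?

Consumers pay $31; sellers receive $3; quantity = 109.

Demand slope: (119 − 139)/(26 − 16) = -2, so Qd = 171 − 2P.
Supply slope: (137.5 − 127)/(22 − 15) = 1.5, so Qs = 1.5P + 104.5.
Before the tax: set 171 − 2P = 1.5P + 104.5 → P* = $19, Q* = 133.
With the tax collected from sellers, supply shifts: Qs = 1.5(P − 28) + 104.5.
New equilibrium: consumers pay $31, sellers receive $3, Q = 109. (Wedge: Pb − Ps = 28.)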